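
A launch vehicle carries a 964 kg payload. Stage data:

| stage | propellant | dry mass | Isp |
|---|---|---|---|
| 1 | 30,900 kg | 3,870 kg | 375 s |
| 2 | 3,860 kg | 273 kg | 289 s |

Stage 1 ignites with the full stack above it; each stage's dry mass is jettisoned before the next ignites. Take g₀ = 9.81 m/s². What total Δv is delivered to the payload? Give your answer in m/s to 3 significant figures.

Ignition mass of stage 1 = 30,900+3,870 + 3,860+273 + 964 = 39,867 kg.
Stage 1: m₀ = 39,867 kg, m_f = 39,867 − 30,900 = 8,967 kg; Δv = 375×9.81×ln(4.446) = 3678.8×1.4920 ≈ 5489 m/s.
Stage 2: m₀ = 5,097 kg, m_f = 5,097 − 3,860 = 1,237 kg; Δv = 289×9.81×ln(4.12) = 2835.1×1.4160 ≈ 4014 m/s.
Total Δv = 5489 + 4014 = 9503 m/s.

Δv ≈ 9500 m/s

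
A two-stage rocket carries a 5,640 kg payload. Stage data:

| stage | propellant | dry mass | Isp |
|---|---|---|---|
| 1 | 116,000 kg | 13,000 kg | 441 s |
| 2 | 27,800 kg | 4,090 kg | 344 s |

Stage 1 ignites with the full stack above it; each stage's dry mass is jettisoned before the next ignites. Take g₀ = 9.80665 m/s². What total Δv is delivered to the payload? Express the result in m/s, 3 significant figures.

Ignition mass of stage 1 = 116,000+13,000 + 27,800+4,090 + 5,640 = 166,530 kg.
Stage 1: m₀ = 166,530 kg, m_f = 166,530 − 116,000 = 50,530 kg; Δv = 441×9.80665×ln(3.296) = 4324.7×1.1926 ≈ 5158 m/s.
Stage 2: m₀ = 37,530 kg, m_f = 37,530 − 27,800 = 9,730 kg; Δv = 344×9.80665×ln(3.857) = 3373.5×1.3499 ≈ 4554 m/s.
Total Δv = 5158 + 4554 = 9712 m/s.

Δv ≈ 9710 m/s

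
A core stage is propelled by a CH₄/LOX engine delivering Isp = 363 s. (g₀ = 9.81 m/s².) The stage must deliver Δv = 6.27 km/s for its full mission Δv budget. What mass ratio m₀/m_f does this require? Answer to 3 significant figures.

v_e = Isp · g₀ = 363 × 9.81 = 3561.0 m/s.
By the Tsiolkovsky rocket equation, m₀/m_f = exp(Δv / v_e) = exp(6270 / 3561.0) = exp(1.7607) = 5.8167.

mass ratio ≈ 5.82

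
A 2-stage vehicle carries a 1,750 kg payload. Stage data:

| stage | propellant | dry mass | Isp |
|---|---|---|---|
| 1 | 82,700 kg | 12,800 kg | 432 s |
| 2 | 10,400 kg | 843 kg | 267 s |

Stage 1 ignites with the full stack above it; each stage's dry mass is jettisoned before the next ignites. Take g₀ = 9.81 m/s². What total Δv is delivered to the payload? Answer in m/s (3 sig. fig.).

Ignition mass of stage 1 = 82,700+12,800 + 10,400+843 + 1,750 = 108,493 kg.
Stage 1: m₀ = 108,493 kg, m_f = 108,493 − 82,700 = 25,793 kg; Δv = 432×9.81×ln(4.206) = 4237.9×1.4366 ≈ 6088 m/s.
Stage 2: m₀ = 12,993 kg, m_f = 12,993 − 10,400 = 2,593 kg; Δv = 267×9.81×ln(5.011) = 2619.3×1.6116 ≈ 4221 m/s.
Total Δv = 6088 + 4221 = 10309 m/s.

Δv ≈ 10300 m/s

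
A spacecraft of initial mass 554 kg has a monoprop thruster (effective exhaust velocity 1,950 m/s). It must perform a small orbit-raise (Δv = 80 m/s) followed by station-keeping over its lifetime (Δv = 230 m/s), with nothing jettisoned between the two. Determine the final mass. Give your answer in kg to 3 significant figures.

final mass ≈ 473 kg

After the first burn: m = 554 × exp(−80/1950.0) = 554 × 0.95980 = 531.729 kg.
After the second burn: m = 531.729 × exp(−230/1950.0) = 531.729 × 0.88874 = 472.569 kg.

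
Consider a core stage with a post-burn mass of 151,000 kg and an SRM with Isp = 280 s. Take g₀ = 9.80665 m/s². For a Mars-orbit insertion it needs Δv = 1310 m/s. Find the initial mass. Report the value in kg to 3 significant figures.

initial mass ≈ 243000 kg

v_e = Isp · g₀ = 280 × 9.80665 = 2745.9 m/s.
By the Tsiolkovsky rocket equation, m₀/m_f = exp(Δv / v_e) = exp(1310 / 2745.9) = exp(0.4771) = 1.6114.
m₀ = m_f × 1.6114 = 151,000 × 1.6114 = 243,321 kg.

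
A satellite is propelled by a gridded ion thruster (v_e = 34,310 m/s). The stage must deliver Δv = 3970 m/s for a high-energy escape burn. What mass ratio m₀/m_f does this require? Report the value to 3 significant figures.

By the Tsiolkovsky rocket equation, m₀/m_f = exp(Δv / v_e) = exp(3970 / 34310.0) = exp(0.1157) = 1.1227.

mass ratio ≈ 1.12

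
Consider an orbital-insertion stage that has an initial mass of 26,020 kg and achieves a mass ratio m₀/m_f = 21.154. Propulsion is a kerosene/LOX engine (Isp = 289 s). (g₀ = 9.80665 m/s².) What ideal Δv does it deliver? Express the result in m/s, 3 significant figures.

v_e = Isp · g₀ = 289 × 9.80665 = 2834.1 m/s.
Δv = v_e · ln(21.154) = 2834.1 × 3.0518 ≈ 8649.3 m/s.

Δv ≈ 8650 m/s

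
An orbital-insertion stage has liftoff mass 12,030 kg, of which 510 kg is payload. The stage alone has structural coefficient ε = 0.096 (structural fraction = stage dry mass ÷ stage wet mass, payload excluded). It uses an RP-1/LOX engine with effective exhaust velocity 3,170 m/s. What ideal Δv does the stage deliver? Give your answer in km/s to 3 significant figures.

Stage wet mass = m₀ − payload = 12,030 − 510 = 11,520 kg.
Stage dry mass = ε × stage wet mass = 0.096 × 11,520 = 1,105.92 kg.
Burnout mass m_f = stage dry + payload = 1,105.92 + 510 = 1,615.92 kg.
Δv = v_e · ln(12,030/1,615.92) = 3170.0 × ln(7.445) = 3170.0 × 2.0075 ≈ 6364 m/s.

Δv ≈ 6.36 km/s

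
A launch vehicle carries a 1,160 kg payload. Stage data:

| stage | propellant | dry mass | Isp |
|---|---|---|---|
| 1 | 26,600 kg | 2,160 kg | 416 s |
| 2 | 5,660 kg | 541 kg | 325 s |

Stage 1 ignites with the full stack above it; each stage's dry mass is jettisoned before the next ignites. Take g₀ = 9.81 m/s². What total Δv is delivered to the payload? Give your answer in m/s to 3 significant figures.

Ignition mass of stage 1 = 26,600+2,160 + 5,660+541 + 1,160 = 36,121 kg.
Stage 1: m₀ = 36,121 kg, m_f = 36,121 − 26,600 = 9,521 kg; Δv = 416×9.81×ln(3.794) = 4081.0×1.3334 ≈ 5441 m/s.
Stage 2: m₀ = 7,361 kg, m_f = 7,361 − 5,660 = 1,701 kg; Δv = 325×9.81×ln(4.327) = 3188.2×1.4650 ≈ 4671 m/s.
Total Δv = 5441 + 4671 = 10112 m/s.

Δv ≈ 10100 m/s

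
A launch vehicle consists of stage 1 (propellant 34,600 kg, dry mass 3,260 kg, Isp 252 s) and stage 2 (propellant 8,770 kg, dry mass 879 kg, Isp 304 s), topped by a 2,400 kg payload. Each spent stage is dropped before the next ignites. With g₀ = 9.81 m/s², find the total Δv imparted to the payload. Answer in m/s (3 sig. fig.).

Ignition mass of stage 1 = 34,600+3,260 + 8,770+879 + 2,400 = 49,909 kg.
Stage 1: m₀ = 49,909 kg, m_f = 49,909 − 34,600 = 15,309 kg; Δv = 252×9.81×ln(3.26) = 2472.1×1.1818 ≈ 2921 m/s.
Stage 2: m₀ = 12,049 kg, m_f = 12,049 − 8,770 = 3,279 kg; Δv = 304×9.81×ln(3.675) = 2982.2×1.3014 ≈ 3881 m/s.
Total Δv = 2921 + 3881 = 6802 m/s.

Δv ≈ 6800 m/s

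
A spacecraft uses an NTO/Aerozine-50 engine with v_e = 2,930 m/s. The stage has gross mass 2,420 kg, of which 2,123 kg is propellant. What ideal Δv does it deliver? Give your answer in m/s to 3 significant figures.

Δv ≈ 6150 m/s

m_f = m₀ − m_prop = 2,420 − 2,123 = 297 kg.
Δv = v_e · ln(m₀/m_f) = 2930.0 × ln(8.148) = 2930.0 × 2.0978 ≈ 6146.5 m/s.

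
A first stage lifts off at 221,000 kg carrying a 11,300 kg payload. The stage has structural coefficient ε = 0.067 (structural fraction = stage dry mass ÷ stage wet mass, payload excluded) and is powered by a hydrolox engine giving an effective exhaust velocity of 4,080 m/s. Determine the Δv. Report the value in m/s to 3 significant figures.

Δv ≈ 8830 m/s

Stage wet mass = m₀ − payload = 221,000 − 11,300 = 209,700 kg.
Stage dry mass = ε × stage wet mass = 0.067 × 209,700 = 14,049.9 kg.
Burnout mass m_f = stage dry + payload = 14,049.9 + 11,300 = 25,349.9 kg.
By the Tsiolkovsky rocket equation, Δv = v_e · ln(221,000/25,349.9) = 4080.0 × ln(8.718) = 4080.0 × 2.1654 ≈ 8835 m/s.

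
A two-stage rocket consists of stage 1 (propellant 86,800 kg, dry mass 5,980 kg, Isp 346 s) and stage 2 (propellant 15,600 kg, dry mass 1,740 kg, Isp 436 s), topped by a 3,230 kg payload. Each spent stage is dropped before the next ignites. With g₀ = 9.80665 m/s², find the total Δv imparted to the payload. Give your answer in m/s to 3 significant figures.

Δv ≈ 11000 m/s

Ignition mass of stage 1 = 86,800+5,980 + 15,600+1,740 + 3,230 = 113,350 kg.
Stage 1: m₀ = 113,350 kg, m_f = 113,350 − 86,800 = 26,550 kg; Δv = 346×9.80665×ln(4.269) = 3393.1×1.4515 ≈ 4925 m/s.
Stage 2: m₀ = 20,570 kg, m_f = 20,570 − 15,600 = 4,970 kg; Δv = 436×9.80665×ln(4.139) = 4275.7×1.4204 ≈ 6073 m/s.
Total Δv = 4925 + 6073 = 10998 m/s.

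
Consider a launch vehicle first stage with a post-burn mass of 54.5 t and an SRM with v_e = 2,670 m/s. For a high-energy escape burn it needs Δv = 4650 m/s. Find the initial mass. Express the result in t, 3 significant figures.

initial mass ≈ 311 t

m₀/m_f = exp(Δv / v_e) = exp(4650 / 2670.0) = exp(1.7416) = 5.7063.
m₀ = m_f × 5.7063 = 54.5 × 5.7063 = 310.993 t.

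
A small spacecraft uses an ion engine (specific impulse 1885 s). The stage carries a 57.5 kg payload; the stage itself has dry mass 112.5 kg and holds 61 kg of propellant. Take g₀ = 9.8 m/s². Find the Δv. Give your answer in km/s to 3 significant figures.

Δv ≈ 5.66 km/s

v_e = Isp · g₀ = 1885 × 9.8 = 18473.0 m/s.
m₀ = payload + dry + propellant = 57.5 + 112.5 + 61 = 231 kg.
m_f = payload + dry = 57.5 + 112.5 = 170 kg.
Using Δv = v_e ln(m₀/m_f): Δv = v_e · ln(m₀/m_f) = 18473.0 × ln(1.359) = 18473.0 × 0.3066 ≈ 5664.2 m/s.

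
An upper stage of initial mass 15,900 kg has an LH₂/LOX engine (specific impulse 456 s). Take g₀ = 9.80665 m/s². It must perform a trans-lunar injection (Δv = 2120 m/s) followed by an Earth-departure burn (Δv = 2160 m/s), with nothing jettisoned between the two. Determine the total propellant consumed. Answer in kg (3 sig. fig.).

v_e = Isp · g₀ = 456 × 9.80665 = 4471.8 m/s.
After the first burn: m = 15900 × exp(−2120/4471.8) = 15900 × 0.62246 = 9,897.11 kg.
After the second burn: m = 9,897.11 × exp(−2160/4471.8) = 9,897.11 × 0.61692 = 6,105.73 kg.
Total propellant = m₀ − m_final = 15900 − 6,105.73 = 9,794.27 kg.

total propellant consumed ≈ 9790 kg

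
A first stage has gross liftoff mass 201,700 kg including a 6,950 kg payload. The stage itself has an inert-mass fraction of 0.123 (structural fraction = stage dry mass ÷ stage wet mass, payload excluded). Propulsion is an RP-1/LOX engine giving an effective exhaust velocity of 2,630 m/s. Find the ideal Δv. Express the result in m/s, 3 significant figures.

Δv ≈ 4930 m/s

Stage wet mass = m₀ − payload = 201,700 − 6,950 = 194,750 kg.
Stage dry mass = ε × stage wet mass = 0.123 × 194,750 = 23,954.3 kg.
Burnout mass m_f = stage dry + payload = 23,954.3 + 6,950 = 30,904.3 kg.
Rocket equation: Δv = v_e · ln(201,700/30,904.3) = 2630.0 × ln(6.527) = 2630.0 × 1.8759 ≈ 4934 m/s.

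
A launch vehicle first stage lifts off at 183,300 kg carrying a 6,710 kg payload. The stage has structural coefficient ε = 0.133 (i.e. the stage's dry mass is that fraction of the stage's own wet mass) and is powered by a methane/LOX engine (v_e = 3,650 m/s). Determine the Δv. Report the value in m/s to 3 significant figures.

Δv ≈ 6580 m/s

Stage wet mass = m₀ − payload = 183,300 − 6,710 = 176,590 kg.
Stage dry mass = ε × stage wet mass = 0.133 × 176,590 = 23,486.5 kg.
Burnout mass m_f = stage dry + payload = 23,486.5 + 6,710 = 30,196.5 kg.
From the ideal rocket equation, Δv = v_e · ln(183,300/30,196.5) = 3650.0 × ln(6.07) = 3650.0 × 1.8034 ≈ 6582 m/s.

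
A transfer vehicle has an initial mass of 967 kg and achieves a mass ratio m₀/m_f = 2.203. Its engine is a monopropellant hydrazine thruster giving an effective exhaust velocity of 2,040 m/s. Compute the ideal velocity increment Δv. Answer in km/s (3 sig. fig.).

Δv ≈ 1.61 km/s

Δv = v_e · ln(2.203) = 2040.0 × 0.7898 ≈ 1611.2 m/s.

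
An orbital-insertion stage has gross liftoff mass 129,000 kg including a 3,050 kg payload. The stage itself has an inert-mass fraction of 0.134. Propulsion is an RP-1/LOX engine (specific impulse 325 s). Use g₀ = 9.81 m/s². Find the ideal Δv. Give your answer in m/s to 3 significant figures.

Stage wet mass = m₀ − payload = 129,000 − 3,050 = 125,950 kg.
Stage dry mass = ε × stage wet mass = 0.134 × 125,950 = 16,877.3 kg.
Burnout mass m_f = stage dry + payload = 16,877.3 + 3,050 = 19,927.3 kg.
v_e = Isp · g₀ = 325 × 9.81 = 3188.2 m/s.
From the ideal rocket equation, Δv = v_e · ln(129,000/19,927.3) = 3188.2 × ln(6.474) = 3188.2 × 1.8677 ≈ 5955 m/s.

Δv ≈ 5950 m/s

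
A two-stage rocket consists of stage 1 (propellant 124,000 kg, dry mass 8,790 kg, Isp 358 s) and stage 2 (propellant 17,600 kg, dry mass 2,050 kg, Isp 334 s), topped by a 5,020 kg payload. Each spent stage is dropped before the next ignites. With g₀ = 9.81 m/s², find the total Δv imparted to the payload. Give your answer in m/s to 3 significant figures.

Δv ≈ 9530 m/s

Ignition mass of stage 1 = 124,000+8,790 + 17,600+2,050 + 5,020 = 157,460 kg.
Stage 1: m₀ = 157,460 kg, m_f = 157,460 − 124,000 = 33,460 kg; Δv = 358×9.81×ln(4.706) = 3512.0×1.5488 ≈ 5439 m/s.
Stage 2: m₀ = 24,670 kg, m_f = 24,670 − 17,600 = 7,070 kg; Δv = 334×9.81×ln(3.489) = 3276.5×1.2497 ≈ 4095 m/s.
Total Δv = 5439 + 4095 = 9534 m/s.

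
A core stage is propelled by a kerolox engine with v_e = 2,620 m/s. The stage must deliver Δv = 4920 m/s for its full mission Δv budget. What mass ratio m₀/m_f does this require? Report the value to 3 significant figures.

mass ratio ≈ 6.54

m₀/m_f = exp(Δv / v_e) = exp(4920 / 2620.0) = exp(1.8779) = 6.5395.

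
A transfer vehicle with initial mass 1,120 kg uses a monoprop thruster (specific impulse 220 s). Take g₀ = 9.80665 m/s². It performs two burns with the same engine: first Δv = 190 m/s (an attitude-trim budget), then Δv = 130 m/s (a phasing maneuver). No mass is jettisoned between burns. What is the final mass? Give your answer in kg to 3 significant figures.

final mass ≈ 966 kg

v_e = Isp · g₀ = 220 × 9.80665 = 2157.5 m/s.
After the first burn: m = 1120 × exp(−190/2157.5) = 1120 × 0.91570 = 1,025.58 kg.
After the second burn: m = 1,025.58 × exp(−130/2157.5) = 1,025.58 × 0.94152 = 965.604 kg.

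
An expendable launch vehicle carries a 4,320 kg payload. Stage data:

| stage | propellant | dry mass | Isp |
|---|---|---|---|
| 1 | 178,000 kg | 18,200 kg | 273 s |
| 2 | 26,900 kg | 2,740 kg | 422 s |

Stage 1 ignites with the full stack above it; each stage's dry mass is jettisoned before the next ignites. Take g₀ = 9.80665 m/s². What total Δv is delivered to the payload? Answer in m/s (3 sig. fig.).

Δv ≈ 10500 m/s

Ignition mass of stage 1 = 178,000+18,200 + 26,900+2,740 + 4,320 = 230,160 kg.
Stage 1: m₀ = 230,160 kg, m_f = 230,160 − 178,000 = 52,160 kg; Δv = 273×9.80665×ln(4.413) = 2677.2×1.4845 ≈ 3974 m/s.
Stage 2: m₀ = 33,960 kg, m_f = 33,960 − 26,900 = 7,060 kg; Δv = 422×9.80665×ln(4.81) = 4138.4×1.5707 ≈ 6500 m/s.
Total Δv = 3974 + 6500 = 10474 m/s.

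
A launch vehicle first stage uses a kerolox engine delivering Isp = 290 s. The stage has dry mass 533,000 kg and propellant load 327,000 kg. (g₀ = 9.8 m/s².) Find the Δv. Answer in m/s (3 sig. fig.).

Δv ≈ 1360 m/s

v_e = Isp · g₀ = 290 × 9.8 = 2842.0 m/s.
m₀ = m_dry + m_prop = 533,000 + 327,000 = 860,000 kg.
Rocket equation: Δv = v_e · ln(m₀/m_f) = 2842.0 × ln(1.614) = 2842.0 × 0.4784 ≈ 1359.6 m/s.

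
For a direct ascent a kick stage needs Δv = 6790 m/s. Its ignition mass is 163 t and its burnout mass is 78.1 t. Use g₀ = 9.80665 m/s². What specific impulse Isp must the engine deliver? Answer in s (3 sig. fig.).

ln(m₀/m_f) = ln(163000/78100) = ln(2.087) = 0.7358.
From the ideal rocket equation, v_e = Δv / ln(m₀/m_f) = 6790 / 0.7358 = 9228.6 m/s.
Isp = v_e / g₀ = 9228.6 / 9.80665 = 941.1 s.

Isp ≈ 941 s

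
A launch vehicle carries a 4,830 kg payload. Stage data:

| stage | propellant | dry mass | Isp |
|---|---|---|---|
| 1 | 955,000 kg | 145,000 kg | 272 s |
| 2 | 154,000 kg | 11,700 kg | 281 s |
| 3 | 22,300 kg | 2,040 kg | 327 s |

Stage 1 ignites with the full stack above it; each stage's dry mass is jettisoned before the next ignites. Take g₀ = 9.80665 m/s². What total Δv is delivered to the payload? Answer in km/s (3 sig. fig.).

Ignition mass of stage 1 = 955,000+145,000 + 154,000+11,700 + 22,300+2,040 + 4,830 = 1,294,870 kg.
Stage 1: m₀ = 1,294,870 kg, m_f = 1,294,870 − 955,000 = 339,870 kg; Δv = 272×9.80665×ln(3.81) = 2667.4×1.3376 ≈ 3568 m/s.
Stage 2: m₀ = 194,870 kg, m_f = 194,870 − 154,000 = 40,870 kg; Δv = 281×9.80665×ln(4.768) = 2755.7×1.5619 ≈ 4304 m/s.
Stage 3: m₀ = 29,170 kg, m_f = 29,170 − 22,300 = 6,870 kg; Δv = 327×9.80665×ln(4.246) = 3206.8×1.4460 ≈ 4637 m/s.
Total Δv = 3568 + 4304 + 4637 = 12509 m/s.

Δv ≈ 12.5 km/s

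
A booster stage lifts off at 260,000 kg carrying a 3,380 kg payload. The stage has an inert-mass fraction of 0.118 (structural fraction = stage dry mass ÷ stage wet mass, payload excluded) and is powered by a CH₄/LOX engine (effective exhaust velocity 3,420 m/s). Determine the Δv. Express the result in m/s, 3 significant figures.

Δv ≈ 6990 m/s

Stage wet mass = m₀ − payload = 260,000 − 3,380 = 256,620 kg.
Stage dry mass = ε × stage wet mass = 0.118 × 256,620 = 30,281.2 kg.
Burnout mass m_f = stage dry + payload = 30,281.2 + 3,380 = 33,661.2 kg.
From the ideal rocket equation, Δv = v_e · ln(260,000/33,661.2) = 3420.0 × ln(7.724) = 3420.0 × 2.0443 ≈ 6992 m/s.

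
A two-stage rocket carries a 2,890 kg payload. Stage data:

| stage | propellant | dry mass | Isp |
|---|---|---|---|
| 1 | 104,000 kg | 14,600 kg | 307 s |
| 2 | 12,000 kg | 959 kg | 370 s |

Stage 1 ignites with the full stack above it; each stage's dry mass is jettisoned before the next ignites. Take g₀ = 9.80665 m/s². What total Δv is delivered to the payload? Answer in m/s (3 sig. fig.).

Δv ≈ 9610 m/s

Ignition mass of stage 1 = 104,000+14,600 + 12,000+959 + 2,890 = 134,449 kg.
Stage 1: m₀ = 134,449 kg, m_f = 134,449 − 104,000 = 30,449 kg; Δv = 307×9.80665×ln(4.416) = 3010.6×1.4851 ≈ 4471 m/s.
Stage 2: m₀ = 15,849 kg, m_f = 15,849 − 12,000 = 3,849 kg; Δv = 370×9.80665×ln(4.118) = 3628.5×1.4153 ≈ 5135 m/s.
Total Δv = 4471 + 5135 = 9606 m/s.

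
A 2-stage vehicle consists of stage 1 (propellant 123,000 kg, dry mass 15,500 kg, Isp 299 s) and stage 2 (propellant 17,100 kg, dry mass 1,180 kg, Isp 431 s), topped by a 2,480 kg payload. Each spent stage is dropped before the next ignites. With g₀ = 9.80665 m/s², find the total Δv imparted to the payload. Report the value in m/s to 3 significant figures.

Ignition mass of stage 1 = 123,000+15,500 + 17,100+1,180 + 2,480 = 159,260 kg.
Stage 1: m₀ = 159,260 kg, m_f = 159,260 − 123,000 = 36,260 kg; Δv = 299×9.80665×ln(4.392) = 2932.2×1.4798 ≈ 4339 m/s.
Stage 2: m₀ = 20,760 kg, m_f = 20,760 − 17,100 = 3,660 kg; Δv = 431×9.80665×ln(5.672) = 4226.7×1.7356 ≈ 7336 m/s.
Total Δv = 4339 + 7336 = 11675 m/s.

Δv ≈ 11700 m/s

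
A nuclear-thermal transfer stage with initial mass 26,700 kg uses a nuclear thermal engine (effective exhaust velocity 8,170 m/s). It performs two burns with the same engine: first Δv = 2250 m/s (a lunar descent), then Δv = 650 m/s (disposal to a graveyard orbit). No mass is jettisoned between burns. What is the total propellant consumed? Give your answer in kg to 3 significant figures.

total propellant consumed ≈ 7980 kg

After the first burn: m = 26700 × exp(−2250/8170.0) = 26700 × 0.75927 = 20,272.5 kg.
After the second burn: m = 20,272.5 × exp(−650/8170.0) = 20,272.5 × 0.92352 = 18,722.1 kg.
Total propellant = m₀ − m_final = 26700 − 18,722.1 = 7,977.9 kg.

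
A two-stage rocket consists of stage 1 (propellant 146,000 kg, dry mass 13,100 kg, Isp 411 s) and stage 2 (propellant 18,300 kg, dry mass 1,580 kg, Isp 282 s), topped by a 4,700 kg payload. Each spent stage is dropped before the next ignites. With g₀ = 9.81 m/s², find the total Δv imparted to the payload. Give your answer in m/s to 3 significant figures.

Δv ≈ 10200 m/s

Ignition mass of stage 1 = 146,000+13,100 + 18,300+1,580 + 4,700 = 183,680 kg.
Stage 1: m₀ = 183,680 kg, m_f = 183,680 − 146,000 = 37,680 kg; Δv = 411×9.81×ln(4.875) = 4031.9×1.5841 ≈ 6387 m/s.
Stage 2: m₀ = 24,580 kg, m_f = 24,580 − 18,300 = 6,280 kg; Δv = 282×9.81×ln(3.914) = 2766.4×1.3646 ≈ 3775 m/s.
Total Δv = 6387 + 3775 = 10162 m/s.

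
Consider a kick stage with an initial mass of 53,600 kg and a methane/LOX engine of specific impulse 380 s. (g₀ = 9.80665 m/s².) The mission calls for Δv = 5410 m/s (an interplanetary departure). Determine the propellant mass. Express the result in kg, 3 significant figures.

v_e = Isp · g₀ = 380 × 9.80665 = 3726.5 m/s.
Using Δv = v_e ln(m₀/m_f): m₀/m_f = exp(Δv / v_e) = exp(5410 / 3726.5) = exp(1.4518) = 4.2706.
m_f = 53,600 / 4.2706 = 12,550.9 kg, so propellant = m₀ − m_f = 53,600 − 12,550.9 = 41,049.1 kg.

propellant mass ≈ 41000 kg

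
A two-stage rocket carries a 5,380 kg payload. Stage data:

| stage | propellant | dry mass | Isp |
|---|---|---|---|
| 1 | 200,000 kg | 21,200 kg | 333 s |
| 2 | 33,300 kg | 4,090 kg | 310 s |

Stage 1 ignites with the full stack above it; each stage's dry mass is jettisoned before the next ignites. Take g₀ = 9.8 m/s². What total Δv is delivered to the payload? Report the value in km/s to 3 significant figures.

Δv ≈ 9.21 km/s

Ignition mass of stage 1 = 200,000+21,200 + 33,300+4,090 + 5,380 = 263,970 kg.
Stage 1: m₀ = 263,970 kg, m_f = 263,970 − 200,000 = 63,970 kg; Δv = 333×9.8×ln(4.126) = 3263.4×1.4174 ≈ 4626 m/s.
Stage 2: m₀ = 42,770 kg, m_f = 42,770 − 33,300 = 9,470 kg; Δv = 310×9.8×ln(4.516) = 3038.0×1.5077 ≈ 4580 m/s.
Total Δv = 4626 + 4580 = 9206 m/s.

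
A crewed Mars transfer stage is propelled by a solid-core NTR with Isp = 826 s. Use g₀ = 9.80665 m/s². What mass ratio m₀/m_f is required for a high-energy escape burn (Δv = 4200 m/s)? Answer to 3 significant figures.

mass ratio ≈ 1.68

v_e = Isp · g₀ = 826 × 9.80665 = 8100.3 m/s.
m₀/m_f = exp(Δv / v_e) = exp(4200 / 8100.3) = exp(0.5185) = 1.6795.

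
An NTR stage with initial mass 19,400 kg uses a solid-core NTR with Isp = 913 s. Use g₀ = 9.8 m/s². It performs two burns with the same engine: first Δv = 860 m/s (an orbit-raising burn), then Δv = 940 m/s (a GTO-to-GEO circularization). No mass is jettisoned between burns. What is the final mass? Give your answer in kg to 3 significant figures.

final mass ≈ 15900 kg

v_e = Isp · g₀ = 913 × 9.8 = 8947.4 m/s.
After the first burn: m = 19400 × exp(−860/8947.4) = 19400 × 0.90836 = 17,622.2 kg.
After the second burn: m = 17,622.2 × exp(−940/8947.4) = 17,622.2 × 0.90027 = 15,864.7 kg.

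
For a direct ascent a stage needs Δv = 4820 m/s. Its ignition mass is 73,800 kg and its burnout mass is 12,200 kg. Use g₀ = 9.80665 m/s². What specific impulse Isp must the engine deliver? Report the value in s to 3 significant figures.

ln(m₀/m_f) = ln(73800/12200) = ln(6.049) = 1.7999.
v_e = Δv / ln(m₀/m_f) = 4820 / 1.7999 = 2677.9 m/s.
Isp = v_e / g₀ = 2677.9 / 9.80665 = 273.1 s.

Isp ≈ 273 s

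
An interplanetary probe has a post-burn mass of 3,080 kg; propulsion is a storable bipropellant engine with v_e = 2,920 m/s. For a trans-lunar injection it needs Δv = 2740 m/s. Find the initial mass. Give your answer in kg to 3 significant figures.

initial mass ≈ 7870 kg

m₀/m_f = exp(Δv / v_e) = exp(2740 / 2920.0) = exp(0.9384) = 2.5558.
m₀ = m_f × 2.5558 = 3,080 × 2.5558 = 7,871.86 kg.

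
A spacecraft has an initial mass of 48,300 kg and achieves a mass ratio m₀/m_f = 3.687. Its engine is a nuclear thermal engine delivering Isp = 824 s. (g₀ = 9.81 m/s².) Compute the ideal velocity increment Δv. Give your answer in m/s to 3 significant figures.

v_e = Isp · g₀ = 824 × 9.81 = 8083.4 m/s.
From the ideal rocket equation, Δv = v_e · ln(3.687) = 8083.4 × 1.3048 ≈ 10547.4 m/s.

Δv ≈ 10500 m/s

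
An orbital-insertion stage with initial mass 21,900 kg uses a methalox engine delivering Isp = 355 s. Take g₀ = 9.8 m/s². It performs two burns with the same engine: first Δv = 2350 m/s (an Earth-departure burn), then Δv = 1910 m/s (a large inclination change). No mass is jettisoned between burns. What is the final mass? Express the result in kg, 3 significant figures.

v_e = Isp · g₀ = 355 × 9.8 = 3479.0 m/s.
After the first burn: m = 21900 × exp(−2350/3479.0) = 21900 × 0.50891 = 11,145.1 kg.
After the second burn: m = 11,145.1 × exp(−1910/3479.0) = 11,145.1 × 0.57752 = 6,436.52 kg.

final mass ≈ 6440 kg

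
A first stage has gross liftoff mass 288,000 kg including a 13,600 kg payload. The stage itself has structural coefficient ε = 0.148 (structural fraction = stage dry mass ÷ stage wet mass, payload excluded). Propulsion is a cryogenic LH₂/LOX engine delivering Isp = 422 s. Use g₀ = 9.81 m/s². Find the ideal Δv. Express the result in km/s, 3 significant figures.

Δv ≈ 6.91 km/s

Stage wet mass = m₀ − payload = 288,000 − 13,600 = 274,400 kg.
Stage dry mass = ε × stage wet mass = 0.148 × 274,400 = 40,611.2 kg.
Burnout mass m_f = stage dry + payload = 40,611.2 + 13,600 = 54,211.2 kg.
v_e = Isp · g₀ = 422 × 9.81 = 4139.8 m/s.
Δv = v_e · ln(288,000/54,211.2) = 4139.8 × ln(5.313) = 4139.8 × 1.6701 ≈ 6914 m/s.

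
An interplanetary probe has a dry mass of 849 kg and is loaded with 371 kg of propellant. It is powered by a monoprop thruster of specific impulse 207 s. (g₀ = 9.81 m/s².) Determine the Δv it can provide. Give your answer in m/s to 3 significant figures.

Δv ≈ 736 m/s

v_e = Isp · g₀ = 207 × 9.81 = 2030.7 m/s.
m₀ = m_dry + m_prop = 849 + 371 = 1,220 kg.
Δv = v_e · ln(m₀/m_f) = 2030.7 × ln(1.437) = 2030.7 × 0.3625 ≈ 736.2 m/s.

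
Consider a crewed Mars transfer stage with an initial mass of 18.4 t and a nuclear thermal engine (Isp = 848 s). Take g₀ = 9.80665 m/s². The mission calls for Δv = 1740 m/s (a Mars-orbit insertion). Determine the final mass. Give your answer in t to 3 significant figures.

final mass ≈ 14.9 t

v_e = Isp · g₀ = 848 × 9.80665 = 8316.0 m/s.
m₀/m_f = exp(Δv / v_e) = exp(1740 / 8316.0) = exp(0.2092) = 1.2327.
m_f = m₀ / 1.2327 = 18.4 / 1.2327 = 14.9266 t.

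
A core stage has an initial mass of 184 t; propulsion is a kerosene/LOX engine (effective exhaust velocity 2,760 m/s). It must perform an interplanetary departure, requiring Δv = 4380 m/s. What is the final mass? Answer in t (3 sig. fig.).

From the ideal rocket equation, m₀/m_f = exp(Δv / v_e) = exp(4380 / 2760.0) = exp(1.5870) = 4.8888.
m_f = m₀ / 4.8888 = 184 / 4.8888 = 37.637 t.

final mass ≈ 37.6 t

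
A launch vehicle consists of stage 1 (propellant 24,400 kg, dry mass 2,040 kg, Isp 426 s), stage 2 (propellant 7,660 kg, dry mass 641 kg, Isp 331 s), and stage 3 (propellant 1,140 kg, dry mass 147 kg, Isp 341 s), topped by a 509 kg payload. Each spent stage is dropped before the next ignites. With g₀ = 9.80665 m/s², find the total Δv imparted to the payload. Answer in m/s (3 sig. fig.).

Δv ≈ 12600 m/s

Ignition mass of stage 1 = 24,400+2,040 + 7,660+641 + 1,140+147 + 509 = 36,537 kg.
Stage 1: m₀ = 36,537 kg, m_f = 36,537 − 24,400 = 12,137 kg; Δv = 426×9.80665×ln(3.01) = 4177.6×1.1021 ≈ 4604 m/s.
Stage 2: m₀ = 10,097 kg, m_f = 10,097 − 7,660 = 2,437 kg; Δv = 331×9.80665×ln(4.143) = 3246.0×1.4215 ≈ 4614 m/s.
Stage 3: m₀ = 1,796 kg, m_f = 1,796 − 1,140 = 656 kg; Δv = 341×9.80665×ln(2.738) = 3344.1×1.0072 ≈ 3368 m/s.
Total Δv = 4604 + 4614 + 3368 = 12586 m/s.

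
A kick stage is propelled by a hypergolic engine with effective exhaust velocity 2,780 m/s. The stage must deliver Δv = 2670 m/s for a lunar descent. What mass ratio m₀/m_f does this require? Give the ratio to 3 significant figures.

m₀/m_f = exp(Δv / v_e) = exp(2670 / 2780.0) = exp(0.9604) = 2.6128.

mass ratio ≈ 2.61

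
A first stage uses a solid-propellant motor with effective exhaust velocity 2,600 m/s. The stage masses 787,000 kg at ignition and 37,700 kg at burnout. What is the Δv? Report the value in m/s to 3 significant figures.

Δv = v_e · ln(m₀/m_f) = 2600.0 × ln(20.88) = 2600.0 × 3.0386 ≈ 7900.3 m/s.

Δv ≈ 7900 m/s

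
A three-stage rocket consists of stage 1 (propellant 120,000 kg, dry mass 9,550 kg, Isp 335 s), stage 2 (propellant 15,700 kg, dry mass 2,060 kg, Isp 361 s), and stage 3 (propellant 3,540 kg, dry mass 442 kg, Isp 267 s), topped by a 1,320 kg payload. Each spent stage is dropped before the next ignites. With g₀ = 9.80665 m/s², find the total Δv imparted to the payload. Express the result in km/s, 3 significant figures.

Ignition mass of stage 1 = 120,000+9,550 + 15,700+2,060 + 3,540+442 + 1,320 = 152,612 kg.
Stage 1: m₀ = 152,612 kg, m_f = 152,612 − 120,000 = 32,612 kg; Δv = 335×9.80665×ln(4.68) = 3285.2×1.5432 ≈ 5070 m/s.
Stage 2: m₀ = 23,062 kg, m_f = 23,062 − 15,700 = 7,362 kg; Δv = 361×9.80665×ln(3.133) = 3540.2×1.1419 ≈ 4042 m/s.
Stage 3: m₀ = 5,302 kg, m_f = 5,302 − 3,540 = 1,762 kg; Δv = 267×9.80665×ln(3.009) = 2618.4×1.1016 ≈ 2884 m/s.
Total Δv = 5070 + 4042 + 2884 = 11996 m/s.

Δv ≈ 12.0 km/s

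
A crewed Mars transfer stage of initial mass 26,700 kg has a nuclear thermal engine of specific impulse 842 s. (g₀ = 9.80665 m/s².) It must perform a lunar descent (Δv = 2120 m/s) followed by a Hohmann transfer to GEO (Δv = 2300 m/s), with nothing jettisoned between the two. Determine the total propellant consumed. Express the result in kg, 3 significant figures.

v_e = Isp · g₀ = 842 × 9.80665 = 8257.2 m/s.
After the first burn: m = 26700 × exp(−2120/8257.2) = 26700 × 0.77356 = 20,654.1 kg.
After the second burn: m = 20,654.1 × exp(−2300/8257.2) = 20,654.1 × 0.75688 = 15,632.7 kg.
Total propellant = m₀ − m_final = 26700 − 15,632.7 = 11,067.3 kg.

total propellant consumed ≈ 11100 kg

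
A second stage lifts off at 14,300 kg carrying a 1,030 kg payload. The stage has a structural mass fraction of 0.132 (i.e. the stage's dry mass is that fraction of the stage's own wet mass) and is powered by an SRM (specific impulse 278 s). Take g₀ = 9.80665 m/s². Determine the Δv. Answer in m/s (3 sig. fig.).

Δv ≈ 4460 m/s

Stage wet mass = m₀ − payload = 14,300 − 1,030 = 13,270 kg.
Stage dry mass = ε × stage wet mass = 0.132 × 13,270 = 1,751.64 kg.
Burnout mass m_f = stage dry + payload = 1,751.64 + 1,030 = 2,781.64 kg.
v_e = Isp · g₀ = 278 × 9.80665 = 2726.2 m/s.
Δv = v_e · ln(14,300/2,781.64) = 2726.2 × ln(5.141) = 2726.2 × 1.6372 ≈ 4463 m/s.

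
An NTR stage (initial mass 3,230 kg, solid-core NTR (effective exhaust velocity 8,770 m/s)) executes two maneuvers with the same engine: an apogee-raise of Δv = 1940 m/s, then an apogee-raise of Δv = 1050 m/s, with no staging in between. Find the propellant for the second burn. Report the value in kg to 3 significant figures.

After the first burn: m = 3230 × exp(−1940/8770.0) = 3230 × 0.80155 = 2,589.01 kg.
After the second burn: m = 2,589.01 × exp(−1050/8770.0) = 2,589.01 × 0.88716 = 2,296.87 kg.
Second-burn propellant = 2,589.01 − 2,296.87 = 292.14 kg.

propellant for the second burn ≈ 292 kg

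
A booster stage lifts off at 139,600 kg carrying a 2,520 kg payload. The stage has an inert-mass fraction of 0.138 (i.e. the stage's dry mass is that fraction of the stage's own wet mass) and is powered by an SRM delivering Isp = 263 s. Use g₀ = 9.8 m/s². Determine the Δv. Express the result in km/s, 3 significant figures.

Δv ≈ 4.83 km/s

Stage wet mass = m₀ − payload = 139,600 − 2,520 = 137,080 kg.
Stage dry mass = ε × stage wet mass = 0.138 × 137,080 = 18,917 kg.
Burnout mass m_f = stage dry + payload = 18,917 + 2,520 = 21,437 kg.
v_e = Isp · g₀ = 263 × 9.8 = 2577.4 m/s.
Δv = v_e · ln(139,600/21,437) = 2577.4 × ln(6.512) = 2577.4 × 1.8737 ≈ 4829 m/s.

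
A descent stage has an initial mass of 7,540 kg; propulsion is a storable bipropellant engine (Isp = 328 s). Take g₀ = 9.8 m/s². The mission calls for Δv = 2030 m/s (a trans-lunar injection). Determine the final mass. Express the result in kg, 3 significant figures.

final mass ≈ 4010 kg

v_e = Isp · g₀ = 328 × 9.8 = 3214.4 m/s.
By the Tsiolkovsky rocket equation, m₀/m_f = exp(Δv / v_e) = exp(2030 / 3214.4) = exp(0.6315) = 1.8805.
m_f = m₀ / 1.8805 = 7,540 / 1.8805 = 4,009.57 kg.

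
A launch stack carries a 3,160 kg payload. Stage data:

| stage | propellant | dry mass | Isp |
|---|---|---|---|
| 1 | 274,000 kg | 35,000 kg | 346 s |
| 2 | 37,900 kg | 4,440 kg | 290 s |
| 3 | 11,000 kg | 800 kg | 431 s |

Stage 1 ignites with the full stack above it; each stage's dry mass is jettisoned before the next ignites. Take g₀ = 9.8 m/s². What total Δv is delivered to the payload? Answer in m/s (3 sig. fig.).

Δv ≈ 13400 m/s

Ignition mass of stage 1 = 274,000+35,000 + 37,900+4,440 + 11,000+800 + 3,160 = 366,300 kg.
Stage 1: m₀ = 366,300 kg, m_f = 366,300 − 274,000 = 92,300 kg; Δv = 346×9.8×ln(3.969) = 3390.8×1.3784 ≈ 4674 m/s.
Stage 2: m₀ = 57,300 kg, m_f = 57,300 − 37,900 = 19,400 kg; Δv = 290×9.8×ln(2.954) = 2842.0×1.0830 ≈ 3078 m/s.
Stage 3: m₀ = 14,960 kg, m_f = 14,960 − 11,000 = 3,960 kg; Δv = 431×9.8×ln(3.778) = 4223.8×1.3291 ≈ 5614 m/s.
Total Δv = 4674 + 3078 + 5614 = 13366 m/s.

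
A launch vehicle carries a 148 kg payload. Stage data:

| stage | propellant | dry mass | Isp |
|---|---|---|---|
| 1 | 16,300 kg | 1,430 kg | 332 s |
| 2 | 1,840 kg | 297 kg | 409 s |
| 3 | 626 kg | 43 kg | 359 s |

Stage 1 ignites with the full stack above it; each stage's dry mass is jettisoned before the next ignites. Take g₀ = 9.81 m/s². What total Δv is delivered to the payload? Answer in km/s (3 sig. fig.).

Ignition mass of stage 1 = 16,300+1,430 + 1,840+297 + 626+43 + 148 = 20,684 kg.
Stage 1: m₀ = 20,684 kg, m_f = 20,684 − 16,300 = 4,384 kg; Δv = 332×9.81×ln(4.718) = 3256.9×1.5514 ≈ 5053 m/s.
Stage 2: m₀ = 2,954 kg, m_f = 2,954 − 1,840 = 1,114 kg; Δv = 409×9.81×ln(2.652) = 4012.3×0.9752 ≈ 3913 m/s.
Stage 3: m₀ = 817 kg, m_f = 817 − 626 = 191 kg; Δv = 359×9.81×ln(4.277) = 3521.8×1.4534 ≈ 5118 m/s.
Total Δv = 5053 + 3913 + 5118 = 14084 m/s.

Δv ≈ 14.1 km/s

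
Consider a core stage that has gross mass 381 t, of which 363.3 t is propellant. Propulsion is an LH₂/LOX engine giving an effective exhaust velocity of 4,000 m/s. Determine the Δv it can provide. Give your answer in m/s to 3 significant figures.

m_f = m₀ − m_prop = 381 − 363.3 = 17.7 t.
By the Tsiolkovsky rocket equation, Δv = v_e · ln(m₀/m_f) = 4000.0 × ln(21.53) = 4000.0 × 3.0692 ≈ 12276.9 m/s.

Δv ≈ 12300 m/s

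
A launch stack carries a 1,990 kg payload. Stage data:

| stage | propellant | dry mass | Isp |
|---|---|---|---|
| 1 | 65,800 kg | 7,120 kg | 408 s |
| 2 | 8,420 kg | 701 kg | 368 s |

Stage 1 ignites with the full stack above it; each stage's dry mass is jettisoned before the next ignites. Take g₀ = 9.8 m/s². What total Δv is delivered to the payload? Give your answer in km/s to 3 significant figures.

Ignition mass of stage 1 = 65,800+7,120 + 8,420+701 + 1,990 = 84,031 kg.
Stage 1: m₀ = 84,031 kg, m_f = 84,031 − 65,800 = 18,231 kg; Δv = 408×9.8×ln(4.609) = 3998.4×1.5281 ≈ 6110 m/s.
Stage 2: m₀ = 11,111 kg, m_f = 11,111 − 8,420 = 2,691 kg; Δv = 368×9.8×ln(4.129) = 3606.4×1.4180 ≈ 5114 m/s.
Total Δv = 6110 + 5114 = 11224 m/s.

Δv ≈ 11.2 km/s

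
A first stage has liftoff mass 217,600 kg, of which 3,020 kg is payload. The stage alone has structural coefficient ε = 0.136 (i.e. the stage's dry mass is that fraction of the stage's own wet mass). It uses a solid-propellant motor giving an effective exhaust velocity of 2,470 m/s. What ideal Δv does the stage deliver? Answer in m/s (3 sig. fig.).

Δv ≈ 4720 m/s

Stage wet mass = m₀ − payload = 217,600 − 3,020 = 214,580 kg.
Stage dry mass = ε × stage wet mass = 0.136 × 214,580 = 29,182.9 kg.
Burnout mass m_f = stage dry + payload = 29,182.9 + 3,020 = 32,202.9 kg.
Δv = v_e · ln(217,600/32,202.9) = 2470.0 × ln(6.757) = 2470.0 × 1.9106 ≈ 4719 m/s.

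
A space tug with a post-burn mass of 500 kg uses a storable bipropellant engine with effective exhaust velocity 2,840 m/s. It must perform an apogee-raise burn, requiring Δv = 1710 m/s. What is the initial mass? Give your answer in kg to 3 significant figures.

initial mass ≈ 913 kg

Using Δv = v_e ln(m₀/m_f): m₀/m_f = exp(Δv / v_e) = exp(1710 / 2840.0) = exp(0.6021) = 1.8260.
m₀ = m_f × 1.8260 = 500 × 1.8260 = 913 kg.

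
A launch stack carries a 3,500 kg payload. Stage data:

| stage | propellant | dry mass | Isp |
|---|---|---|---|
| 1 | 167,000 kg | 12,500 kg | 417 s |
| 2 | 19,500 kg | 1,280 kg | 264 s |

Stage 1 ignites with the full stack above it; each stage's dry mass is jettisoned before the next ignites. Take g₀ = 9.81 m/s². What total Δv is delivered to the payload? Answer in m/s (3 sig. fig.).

Δv ≈ 11200 m/s

Ignition mass of stage 1 = 167,000+12,500 + 19,500+1,280 + 3,500 = 203,780 kg.
Stage 1: m₀ = 203,780 kg, m_f = 203,780 − 167,000 = 36,780 kg; Δv = 417×9.81×ln(5.541) = 4090.8×1.7121 ≈ 7004 m/s.
Stage 2: m₀ = 24,280 kg, m_f = 24,280 − 19,500 = 4,780 kg; Δv = 264×9.81×ln(5.079) = 2589.8×1.6252 ≈ 4209 m/s.
Total Δv = 7004 + 4209 = 11213 m/s.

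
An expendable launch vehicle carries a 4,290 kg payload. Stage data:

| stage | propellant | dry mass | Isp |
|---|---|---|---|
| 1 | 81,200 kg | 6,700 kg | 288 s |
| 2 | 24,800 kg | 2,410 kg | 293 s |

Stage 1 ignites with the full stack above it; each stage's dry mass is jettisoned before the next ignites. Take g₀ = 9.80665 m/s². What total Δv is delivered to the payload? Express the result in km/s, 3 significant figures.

Δv ≈ 7.67 km/s

Ignition mass of stage 1 = 81,200+6,700 + 24,800+2,410 + 4,290 = 119,400 kg.
Stage 1: m₀ = 119,400 kg, m_f = 119,400 − 81,200 = 38,200 kg; Δv = 288×9.80665×ln(3.126) = 2824.3×1.1396 ≈ 3219 m/s.
Stage 2: m₀ = 31,500 kg, m_f = 31,500 − 24,800 = 6,700 kg; Δv = 293×9.80665×ln(4.701) = 2873.3×1.5479 ≈ 4448 m/s.
Total Δv = 3219 + 4448 = 7667 m/s.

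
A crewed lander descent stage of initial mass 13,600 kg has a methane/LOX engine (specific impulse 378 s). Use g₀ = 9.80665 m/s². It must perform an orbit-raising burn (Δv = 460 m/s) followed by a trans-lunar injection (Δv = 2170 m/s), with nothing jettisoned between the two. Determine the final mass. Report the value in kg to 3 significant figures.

final mass ≈ 6690 kg

v_e = Isp · g₀ = 378 × 9.80665 = 3706.9 m/s.
After the first burn: m = 13600 × exp(−460/3706.9) = 13600 × 0.88330 = 12,012.9 kg.
After the second burn: m = 12,012.9 × exp(−2170/3706.9) = 12,012.9 × 0.55689 = 6,689.86 kg.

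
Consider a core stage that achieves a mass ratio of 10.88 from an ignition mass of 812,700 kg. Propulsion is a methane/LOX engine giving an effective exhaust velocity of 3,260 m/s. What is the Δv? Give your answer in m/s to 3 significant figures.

Δv = v_e · ln(10.88) = 3260.0 × 2.3869 ≈ 7781.4 m/s.

Δv ≈ 7780 m/s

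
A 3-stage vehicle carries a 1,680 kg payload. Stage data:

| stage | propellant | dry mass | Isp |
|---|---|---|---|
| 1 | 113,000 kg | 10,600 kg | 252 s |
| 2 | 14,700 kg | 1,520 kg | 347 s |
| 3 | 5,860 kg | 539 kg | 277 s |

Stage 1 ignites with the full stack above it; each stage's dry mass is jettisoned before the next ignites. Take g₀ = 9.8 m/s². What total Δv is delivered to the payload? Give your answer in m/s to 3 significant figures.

Ignition mass of stage 1 = 113,000+10,600 + 14,700+1,520 + 5,860+539 + 1,680 = 147,899 kg.
Stage 1: m₀ = 147,899 kg, m_f = 147,899 − 113,000 = 34,899 kg; Δv = 252×9.8×ln(4.238) = 2469.6×1.4441 ≈ 3566 m/s.
Stage 2: m₀ = 24,299 kg, m_f = 24,299 − 14,700 = 9,599 kg; Δv = 347×9.8×ln(2.531) = 3400.6×0.9288 ≈ 3158 m/s.
Stage 3: m₀ = 8,079 kg, m_f = 8,079 − 5,860 = 2,219 kg; Δv = 277×9.8×ln(3.641) = 2714.6×1.2922 ≈ 3508 m/s.
Total Δv = 3566 + 3158 + 3508 = 10232 m/s.

Δv ≈ 10200 m/s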